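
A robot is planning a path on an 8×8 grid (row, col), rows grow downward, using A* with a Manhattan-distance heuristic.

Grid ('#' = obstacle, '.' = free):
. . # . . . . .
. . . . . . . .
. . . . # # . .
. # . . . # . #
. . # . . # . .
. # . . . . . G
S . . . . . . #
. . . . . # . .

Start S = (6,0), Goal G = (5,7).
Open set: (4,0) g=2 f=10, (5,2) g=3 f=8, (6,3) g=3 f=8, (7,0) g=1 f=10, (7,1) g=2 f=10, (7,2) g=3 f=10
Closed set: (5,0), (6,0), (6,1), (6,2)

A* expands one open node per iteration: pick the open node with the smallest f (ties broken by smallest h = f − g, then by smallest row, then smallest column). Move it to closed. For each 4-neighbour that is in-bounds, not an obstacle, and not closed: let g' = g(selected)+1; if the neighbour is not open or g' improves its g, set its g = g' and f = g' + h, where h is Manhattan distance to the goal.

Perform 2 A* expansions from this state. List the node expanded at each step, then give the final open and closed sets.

order=[(5,2) → (5,3)]; open=[(4,0) g=2 f=10, (4,3) g=5 f=10, (5,4) g=5 f=8, (6,3) g=3 f=8, (7,0) g=1 f=10, (7,1) g=2 f=10, (7,2) g=3 f=10]; closed=[(5,0), (5,2), (5,3), (6,0), (6,1), (6,2)]

step 1: expand (5,2) (f=8, h=5) → closed; open now [(4,0) g=2 f=10, (5,3) g=4 f=8, (6,3) g=3 f=8, (7,0) g=1 f=10, (7,1) g=2 f=10, (7,2) g=3 f=10]
step 2: expand (5,3) (f=8, h=4) → closed; open now [(4,0) g=2 f=10, (4,3) g=5 f=10, (5,4) g=5 f=8, (6,3) g=3 f=8, (7,0) g=1 f=10, (7,1) g=2 f=10, (7,2) g=3 f=10]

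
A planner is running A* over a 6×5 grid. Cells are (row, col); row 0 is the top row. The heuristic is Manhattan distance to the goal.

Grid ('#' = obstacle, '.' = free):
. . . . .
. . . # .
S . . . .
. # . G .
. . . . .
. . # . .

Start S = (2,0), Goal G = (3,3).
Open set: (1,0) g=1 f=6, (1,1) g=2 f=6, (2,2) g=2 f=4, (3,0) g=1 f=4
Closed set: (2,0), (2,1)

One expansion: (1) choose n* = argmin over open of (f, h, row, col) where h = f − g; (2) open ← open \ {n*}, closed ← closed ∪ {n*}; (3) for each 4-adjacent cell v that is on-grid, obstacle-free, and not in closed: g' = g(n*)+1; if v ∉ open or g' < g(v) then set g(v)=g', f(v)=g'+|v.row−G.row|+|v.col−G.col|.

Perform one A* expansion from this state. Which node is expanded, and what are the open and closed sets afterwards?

expanded=(2,2); open=[(1,0) g=1 f=6, (1,1) g=2 f=6, (1,2) g=3 f=6, (2,3) g=3 f=4, (3,0) g=1 f=4, (3,2) g=3 f=4]; closed=[(2,0), (2,1), (2,2)]

step 1: expand (2,2) (f=4, h=2) → closed; open now [(1,0) g=1 f=6, (1,1) g=2 f=6, (1,2) g=3 f=6, (2,3) g=3 f=4, (3,0) g=1 f=4, (3,2) g=3 f=4]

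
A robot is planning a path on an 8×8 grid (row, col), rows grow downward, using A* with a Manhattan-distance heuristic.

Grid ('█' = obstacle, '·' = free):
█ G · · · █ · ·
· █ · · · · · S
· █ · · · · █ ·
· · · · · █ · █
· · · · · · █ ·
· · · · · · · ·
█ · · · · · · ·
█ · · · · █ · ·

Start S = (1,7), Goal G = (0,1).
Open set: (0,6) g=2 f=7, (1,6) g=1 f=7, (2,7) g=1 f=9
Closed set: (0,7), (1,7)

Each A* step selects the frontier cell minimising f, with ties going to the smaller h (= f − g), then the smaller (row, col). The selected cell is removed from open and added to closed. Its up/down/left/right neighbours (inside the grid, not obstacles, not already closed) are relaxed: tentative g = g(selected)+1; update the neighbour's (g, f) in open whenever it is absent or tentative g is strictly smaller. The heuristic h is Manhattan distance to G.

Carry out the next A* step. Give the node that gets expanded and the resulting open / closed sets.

expanded=(0,6); open=[(1,6) g=1 f=7, (2,7) g=1 f=9]; closed=[(0,6), (0,7), (1,7)]

step 1: expand (0,6) (f=7, h=5) → closed; open now [(1,6) g=1 f=7, (2,7) g=1 f=9]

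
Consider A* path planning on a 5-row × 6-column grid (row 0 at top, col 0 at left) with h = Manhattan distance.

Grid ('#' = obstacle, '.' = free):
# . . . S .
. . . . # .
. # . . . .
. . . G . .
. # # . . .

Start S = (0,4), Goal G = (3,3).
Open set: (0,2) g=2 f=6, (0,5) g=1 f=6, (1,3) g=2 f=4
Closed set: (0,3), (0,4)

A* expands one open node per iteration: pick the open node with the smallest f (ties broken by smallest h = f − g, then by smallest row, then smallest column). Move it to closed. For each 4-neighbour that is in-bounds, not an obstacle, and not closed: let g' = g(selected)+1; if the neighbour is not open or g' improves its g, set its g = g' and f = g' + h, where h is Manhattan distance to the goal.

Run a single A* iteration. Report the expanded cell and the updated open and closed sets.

expanded=(1,3); open=[(0,2) g=2 f=6, (0,5) g=1 f=6, (1,2) g=3 f=6, (2,3) g=3 f=4]; closed=[(0,3), (0,4), (1,3)]

step 1: expand (1,3) (f=4, h=2) → closed; open now [(0,2) g=2 f=6, (0,5) g=1 f=6, (1,2) g=3 f=6, (2,3) g=3 f=4]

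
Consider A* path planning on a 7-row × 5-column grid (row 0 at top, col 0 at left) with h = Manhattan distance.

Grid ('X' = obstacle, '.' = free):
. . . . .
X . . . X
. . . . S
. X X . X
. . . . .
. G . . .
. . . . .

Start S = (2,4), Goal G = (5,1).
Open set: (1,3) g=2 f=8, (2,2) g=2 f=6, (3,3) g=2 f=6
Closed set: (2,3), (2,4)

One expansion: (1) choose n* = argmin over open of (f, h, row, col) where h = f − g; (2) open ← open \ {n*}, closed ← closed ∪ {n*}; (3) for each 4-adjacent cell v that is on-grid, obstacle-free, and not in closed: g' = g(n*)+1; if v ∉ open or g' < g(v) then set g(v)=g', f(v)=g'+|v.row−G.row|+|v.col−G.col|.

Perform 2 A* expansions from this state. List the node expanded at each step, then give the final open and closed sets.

order=[(2,2) → (2,1)]; open=[(1,1) g=4 f=8, (1,2) g=3 f=8, (1,3) g=2 f=8, (2,0) g=4 f=8, (3,3) g=2 f=6]; closed=[(2,1), (2,2), (2,3), (2,4)]

step 1: expand (2,2) (f=6, h=4) → closed; open now [(1,2) g=3 f=8, (1,3) g=2 f=8, (2,1) g=3 f=6, (3,3) g=2 f=6]
step 2: expand (2,1) (f=6, h=3) → closed; open now [(1,1) g=4 f=8, (1,2) g=3 f=8, (1,3) g=2 f=8, (2,0) g=4 f=8, (3,3) g=2 f=6]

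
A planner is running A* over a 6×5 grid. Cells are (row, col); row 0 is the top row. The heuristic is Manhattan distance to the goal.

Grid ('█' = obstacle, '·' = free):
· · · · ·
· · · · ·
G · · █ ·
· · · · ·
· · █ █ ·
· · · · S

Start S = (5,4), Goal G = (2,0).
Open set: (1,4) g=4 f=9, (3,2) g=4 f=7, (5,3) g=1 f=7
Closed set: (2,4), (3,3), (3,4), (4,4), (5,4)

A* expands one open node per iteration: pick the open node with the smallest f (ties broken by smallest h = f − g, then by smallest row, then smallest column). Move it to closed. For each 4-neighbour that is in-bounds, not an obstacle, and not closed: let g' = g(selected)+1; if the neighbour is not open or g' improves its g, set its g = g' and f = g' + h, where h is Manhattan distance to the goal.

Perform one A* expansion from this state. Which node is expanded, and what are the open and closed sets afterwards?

step 1: expand (3,2) (f=7, h=3) → closed; open now [(1,4) g=4 f=9, (2,2) g=5 f=7, (3,1) g=5 f=7, (5,3) g=1 f=7]

expanded=(3,2); open=[(1,4) g=4 f=9, (2,2) g=5 f=7, (3,1) g=5 f=7, (5,3) g=1 f=7]; closed=[(2,4), (3,2), (3,3), (3,4), (4,4), (5,4)]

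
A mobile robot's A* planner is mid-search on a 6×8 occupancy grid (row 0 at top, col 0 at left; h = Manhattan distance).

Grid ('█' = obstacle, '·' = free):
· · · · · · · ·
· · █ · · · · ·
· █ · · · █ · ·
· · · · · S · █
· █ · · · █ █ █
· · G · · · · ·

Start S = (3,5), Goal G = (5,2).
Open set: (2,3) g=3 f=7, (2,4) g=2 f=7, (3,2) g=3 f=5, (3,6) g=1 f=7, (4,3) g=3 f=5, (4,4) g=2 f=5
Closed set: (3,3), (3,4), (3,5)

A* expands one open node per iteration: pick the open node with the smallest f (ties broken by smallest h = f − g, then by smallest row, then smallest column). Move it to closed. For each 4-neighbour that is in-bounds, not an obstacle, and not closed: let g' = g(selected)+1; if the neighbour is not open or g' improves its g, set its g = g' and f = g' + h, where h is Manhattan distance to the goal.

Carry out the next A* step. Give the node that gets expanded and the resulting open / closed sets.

expanded=(3,2); open=[(2,2) g=4 f=7, (2,3) g=3 f=7, (2,4) g=2 f=7, (3,1) g=4 f=7, (3,6) g=1 f=7, (4,2) g=4 f=5, (4,3) g=3 f=5, (4,4) g=2 f=5]; closed=[(3,2), (3,3), (3,4), (3,5)]

step 1: expand (3,2) (f=5, h=2) → closed; open now [(2,2) g=4 f=7, (2,3) g=3 f=7, (2,4) g=2 f=7, (3,1) g=4 f=7, (3,6) g=1 f=7, (4,2) g=4 f=5, (4,3) g=3 f=5, (4,4) g=2 f=5]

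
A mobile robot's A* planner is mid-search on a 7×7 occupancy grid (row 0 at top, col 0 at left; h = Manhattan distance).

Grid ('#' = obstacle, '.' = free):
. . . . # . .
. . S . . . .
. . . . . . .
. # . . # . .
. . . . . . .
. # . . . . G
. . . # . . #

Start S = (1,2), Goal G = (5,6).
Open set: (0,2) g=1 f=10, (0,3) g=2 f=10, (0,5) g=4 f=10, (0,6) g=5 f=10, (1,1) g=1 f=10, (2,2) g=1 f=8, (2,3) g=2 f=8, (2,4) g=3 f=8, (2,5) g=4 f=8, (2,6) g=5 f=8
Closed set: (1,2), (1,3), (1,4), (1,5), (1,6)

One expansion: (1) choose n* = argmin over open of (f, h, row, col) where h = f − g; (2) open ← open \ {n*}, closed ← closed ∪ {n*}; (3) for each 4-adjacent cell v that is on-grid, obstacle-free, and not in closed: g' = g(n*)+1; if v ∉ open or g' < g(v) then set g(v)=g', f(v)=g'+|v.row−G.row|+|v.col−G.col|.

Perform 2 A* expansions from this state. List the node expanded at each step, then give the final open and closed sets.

step 1: expand (2,6) (f=8, h=3) → closed; open now [(0,2) g=1 f=10, (0,3) g=2 f=10, (0,5) g=4 f=10, (0,6) g=5 f=10, (1,1) g=1 f=10, (2,2) g=1 f=8, (2,3) g=2 f=8, (2,4) g=3 f=8, (2,5) g=4 f=8, (3,6) g=6 f=8]
step 2: expand (3,6) (f=8, h=2) → closed; open now [(0,2) g=1 f=10, (0,3) g=2 f=10, (0,5) g=4 f=10, (0,6) g=5 f=10, (1,1) g=1 f=10, (2,2) g=1 f=8, (2,3) g=2 f=8, (2,4) g=3 f=8, (2,5) g=4 f=8, (3,5) g=7 f=10, (4,6) g=7 f=8]

order=[(2,6) → (3,6)]; open=[(0,2) g=1 f=10, (0,3) g=2 f=10, (0,5) g=4 f=10, (0,6) g=5 f=10, (1,1) g=1 f=10, (2,2) g=1 f=8, (2,3) g=2 f=8, (2,4) g=3 f=8, (2,5) g=4 f=8, (3,5) g=7 f=10, (4,6) g=7 f=8]; closed=[(1,2), (1,3), (1,4), (1,5), (1,6), (2,6), (3,6)]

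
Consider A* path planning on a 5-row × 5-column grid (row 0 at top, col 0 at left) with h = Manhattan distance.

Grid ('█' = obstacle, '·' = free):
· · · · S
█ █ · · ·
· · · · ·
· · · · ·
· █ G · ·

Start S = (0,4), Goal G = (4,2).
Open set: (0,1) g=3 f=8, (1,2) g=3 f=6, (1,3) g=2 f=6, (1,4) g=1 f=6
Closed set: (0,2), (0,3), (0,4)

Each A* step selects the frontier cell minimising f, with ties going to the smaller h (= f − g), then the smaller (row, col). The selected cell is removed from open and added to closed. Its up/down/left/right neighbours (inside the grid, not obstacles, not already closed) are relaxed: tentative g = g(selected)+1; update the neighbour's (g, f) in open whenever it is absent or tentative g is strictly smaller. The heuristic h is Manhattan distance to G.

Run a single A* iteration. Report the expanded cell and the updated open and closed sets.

expanded=(1,2); open=[(0,1) g=3 f=8, (1,3) g=2 f=6, (1,4) g=1 f=6, (2,2) g=4 f=6]; closed=[(0,2), (0,3), (0,4), (1,2)]

step 1: expand (1,2) (f=6, h=3) → closed; open now [(0,1) g=3 f=8, (1,3) g=2 f=6, (1,4) g=1 f=6, (2,2) g=4 f=6]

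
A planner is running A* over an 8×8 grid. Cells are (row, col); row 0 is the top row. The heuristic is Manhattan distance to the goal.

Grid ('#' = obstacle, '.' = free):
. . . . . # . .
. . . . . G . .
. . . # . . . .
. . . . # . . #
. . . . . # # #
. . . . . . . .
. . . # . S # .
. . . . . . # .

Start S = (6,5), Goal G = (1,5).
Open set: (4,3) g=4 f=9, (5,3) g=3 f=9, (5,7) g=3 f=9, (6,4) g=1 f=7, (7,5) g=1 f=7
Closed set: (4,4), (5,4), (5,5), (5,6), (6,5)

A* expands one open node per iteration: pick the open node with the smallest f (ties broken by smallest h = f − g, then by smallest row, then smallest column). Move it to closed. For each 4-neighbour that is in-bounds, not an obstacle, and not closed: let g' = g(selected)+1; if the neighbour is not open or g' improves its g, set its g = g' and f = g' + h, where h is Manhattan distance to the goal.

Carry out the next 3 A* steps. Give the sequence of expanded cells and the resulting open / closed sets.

order=[(6,4) → (7,5) → (4,3)]; open=[(3,3) g=5 f=9, (4,2) g=5 f=11, (5,3) g=3 f=9, (5,7) g=3 f=9, (7,4) g=2 f=9]; closed=[(4,3), (4,4), (5,4), (5,5), (5,6), (6,4), (6,5), (7,5)]

step 1: expand (6,4) (f=7, h=6) → closed; open now [(4,3) g=4 f=9, (5,3) g=3 f=9, (5,7) g=3 f=9, (7,4) g=2 f=9, (7,5) g=1 f=7]
step 2: expand (7,5) (f=7, h=6) → closed; open now [(4,3) g=4 f=9, (5,3) g=3 f=9, (5,7) g=3 f=9, (7,4) g=2 f=9]
step 3: expand (4,3) (f=9, h=5) → closed; open now [(3,3) g=5 f=9, (4,2) g=5 f=11, (5,3) g=3 f=9, (5,7) g=3 f=9, (7,4) g=2 f=9]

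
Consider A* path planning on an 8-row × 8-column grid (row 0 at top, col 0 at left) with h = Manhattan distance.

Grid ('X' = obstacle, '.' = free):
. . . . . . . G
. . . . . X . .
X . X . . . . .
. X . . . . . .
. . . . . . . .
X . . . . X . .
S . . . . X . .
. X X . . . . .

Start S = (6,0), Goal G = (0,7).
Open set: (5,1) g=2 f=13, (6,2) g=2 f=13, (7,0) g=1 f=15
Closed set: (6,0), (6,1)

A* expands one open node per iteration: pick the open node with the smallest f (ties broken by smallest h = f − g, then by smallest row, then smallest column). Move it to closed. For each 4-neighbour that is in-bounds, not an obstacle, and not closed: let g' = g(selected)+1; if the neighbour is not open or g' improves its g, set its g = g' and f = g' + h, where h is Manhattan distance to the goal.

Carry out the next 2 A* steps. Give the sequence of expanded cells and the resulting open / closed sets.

step 1: expand (5,1) (f=13, h=11) → closed; open now [(4,1) g=3 f=13, (5,2) g=3 f=13, (6,2) g=2 f=13, (7,0) g=1 f=15]
step 2: expand (4,1) (f=13, h=10) → closed; open now [(4,0) g=4 f=15, (4,2) g=4 f=13, (5,2) g=3 f=13, (6,2) g=2 f=13, (7,0) g=1 f=15]

order=[(5,1) → (4,1)]; open=[(4,0) g=4 f=15, (4,2) g=4 f=13, (5,2) g=3 f=13, (6,2) g=2 f=13, (7,0) g=1 f=15]; closed=[(4,1), (5,1), (6,0), (6,1)]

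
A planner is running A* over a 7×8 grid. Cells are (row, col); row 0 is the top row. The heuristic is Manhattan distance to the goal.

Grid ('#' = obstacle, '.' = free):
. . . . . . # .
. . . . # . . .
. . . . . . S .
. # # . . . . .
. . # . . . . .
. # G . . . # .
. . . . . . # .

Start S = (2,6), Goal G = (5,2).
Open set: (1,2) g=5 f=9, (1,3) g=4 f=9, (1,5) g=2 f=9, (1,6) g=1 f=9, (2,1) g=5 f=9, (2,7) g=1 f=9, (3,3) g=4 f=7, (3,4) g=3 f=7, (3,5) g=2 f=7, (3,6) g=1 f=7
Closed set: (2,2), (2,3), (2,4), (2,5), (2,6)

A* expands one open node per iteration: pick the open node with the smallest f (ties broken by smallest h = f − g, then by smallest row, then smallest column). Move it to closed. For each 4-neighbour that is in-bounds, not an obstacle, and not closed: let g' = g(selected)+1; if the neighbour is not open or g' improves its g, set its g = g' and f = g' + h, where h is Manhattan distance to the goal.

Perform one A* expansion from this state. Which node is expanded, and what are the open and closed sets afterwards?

expanded=(3,3); open=[(1,2) g=5 f=9, (1,3) g=4 f=9, (1,5) g=2 f=9, (1,6) g=1 f=9, (2,1) g=5 f=9, (2,7) g=1 f=9, (3,4) g=3 f=7, (3,5) g=2 f=7, (3,6) g=1 f=7, (4,3) g=5 f=7]; closed=[(2,2), (2,3), (2,4), (2,5), (2,6), (3,3)]

step 1: expand (3,3) (f=7, h=3) → closed; open now [(1,2) g=5 f=9, (1,3) g=4 f=9, (1,5) g=2 f=9, (1,6) g=1 f=9, (2,1) g=5 f=9, (2,7) g=1 f=9, (3,4) g=3 f=7, (3,5) g=2 f=7, (3,6) g=1 f=7, (4,3) g=5 f=7]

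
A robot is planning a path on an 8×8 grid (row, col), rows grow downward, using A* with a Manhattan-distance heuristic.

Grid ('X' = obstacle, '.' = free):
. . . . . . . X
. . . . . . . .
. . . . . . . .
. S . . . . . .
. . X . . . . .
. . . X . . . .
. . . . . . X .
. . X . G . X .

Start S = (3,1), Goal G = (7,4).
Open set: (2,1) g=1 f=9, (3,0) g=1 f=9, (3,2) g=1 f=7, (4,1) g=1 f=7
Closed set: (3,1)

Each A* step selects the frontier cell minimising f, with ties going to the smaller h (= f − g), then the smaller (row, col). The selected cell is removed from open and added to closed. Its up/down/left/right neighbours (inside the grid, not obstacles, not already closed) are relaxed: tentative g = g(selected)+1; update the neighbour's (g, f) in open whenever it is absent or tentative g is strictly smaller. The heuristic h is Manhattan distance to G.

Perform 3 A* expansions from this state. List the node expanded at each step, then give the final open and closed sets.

step 1: expand (3,2) (f=7, h=6) → closed; open now [(2,1) g=1 f=9, (2,2) g=2 f=9, (3,0) g=1 f=9, (3,3) g=2 f=7, (4,1) g=1 f=7]
step 2: expand (3,3) (f=7, h=5) → closed; open now [(2,1) g=1 f=9, (2,2) g=2 f=9, (2,3) g=3 f=9, (3,0) g=1 f=9, (3,4) g=3 f=7, (4,1) g=1 f=7, (4,3) g=3 f=7]
step 3: expand (3,4) (f=7, h=4) → closed; open now [(2,1) g=1 f=9, (2,2) g=2 f=9, (2,3) g=3 f=9, (2,4) g=4 f=9, (3,0) g=1 f=9, (3,5) g=4 f=9, (4,1) g=1 f=7, (4,3) g=3 f=7, (4,4) g=4 f=7]

order=[(3,2) → (3,3) → (3,4)]; open=[(2,1) g=1 f=9, (2,2) g=2 f=9, (2,3) g=3 f=9, (2,4) g=4 f=9, (3,0) g=1 f=9, (3,5) g=4 f=9, (4,1) g=1 f=7, (4,3) g=3 f=7, (4,4) g=4 f=7]; closed=[(3,1), (3,2), (3,3), (3,4)]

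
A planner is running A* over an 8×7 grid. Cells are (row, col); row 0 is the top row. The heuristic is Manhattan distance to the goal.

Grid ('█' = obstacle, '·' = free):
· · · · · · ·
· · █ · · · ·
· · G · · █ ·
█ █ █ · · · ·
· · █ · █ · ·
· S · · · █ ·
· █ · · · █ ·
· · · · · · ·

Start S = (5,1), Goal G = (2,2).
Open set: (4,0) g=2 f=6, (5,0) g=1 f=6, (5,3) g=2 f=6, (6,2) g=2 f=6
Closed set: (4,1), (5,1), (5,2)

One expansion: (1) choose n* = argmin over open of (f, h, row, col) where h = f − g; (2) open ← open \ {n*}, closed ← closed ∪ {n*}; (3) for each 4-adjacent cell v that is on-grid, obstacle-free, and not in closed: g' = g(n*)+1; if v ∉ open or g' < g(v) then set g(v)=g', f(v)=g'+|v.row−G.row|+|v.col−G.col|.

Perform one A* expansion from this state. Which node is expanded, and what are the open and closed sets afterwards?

step 1: expand (4,0) (f=6, h=4) → closed; open now [(5,0) g=1 f=6, (5,3) g=2 f=6, (6,2) g=2 f=6]

expanded=(4,0); open=[(5,0) g=1 f=6, (5,3) g=2 f=6, (6,2) g=2 f=6]; closed=[(4,0), (4,1), (5,1), (5,2)]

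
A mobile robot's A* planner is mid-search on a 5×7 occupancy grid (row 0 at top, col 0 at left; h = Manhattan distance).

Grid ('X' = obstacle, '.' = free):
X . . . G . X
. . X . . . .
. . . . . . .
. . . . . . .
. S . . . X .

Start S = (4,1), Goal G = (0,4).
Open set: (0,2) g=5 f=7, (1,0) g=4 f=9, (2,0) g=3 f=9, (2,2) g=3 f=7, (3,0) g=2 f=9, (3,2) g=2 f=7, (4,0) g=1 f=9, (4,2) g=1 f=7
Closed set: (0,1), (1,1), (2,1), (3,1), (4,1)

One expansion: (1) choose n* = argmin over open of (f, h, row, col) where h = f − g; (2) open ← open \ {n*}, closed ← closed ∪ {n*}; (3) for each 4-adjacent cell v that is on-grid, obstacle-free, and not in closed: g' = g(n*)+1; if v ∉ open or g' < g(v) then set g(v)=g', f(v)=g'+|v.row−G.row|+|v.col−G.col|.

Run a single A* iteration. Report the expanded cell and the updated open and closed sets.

step 1: expand (0,2) (f=7, h=2) → closed; open now [(0,3) g=6 f=7, (1,0) g=4 f=9, (2,0) g=3 f=9, (2,2) g=3 f=7, (3,0) g=2 f=9, (3,2) g=2 f=7, (4,0) g=1 f=9, (4,2) g=1 f=7]

expanded=(0,2); open=[(0,3) g=6 f=7, (1,0) g=4 f=9, (2,0) g=3 f=9, (2,2) g=3 f=7, (3,0) g=2 f=9, (3,2) g=2 f=7, (4,0) g=1 f=9, (4,2) g=1 f=7]; closed=[(0,1), (0,2), (1,1), (2,1), (3,1), (4,1)]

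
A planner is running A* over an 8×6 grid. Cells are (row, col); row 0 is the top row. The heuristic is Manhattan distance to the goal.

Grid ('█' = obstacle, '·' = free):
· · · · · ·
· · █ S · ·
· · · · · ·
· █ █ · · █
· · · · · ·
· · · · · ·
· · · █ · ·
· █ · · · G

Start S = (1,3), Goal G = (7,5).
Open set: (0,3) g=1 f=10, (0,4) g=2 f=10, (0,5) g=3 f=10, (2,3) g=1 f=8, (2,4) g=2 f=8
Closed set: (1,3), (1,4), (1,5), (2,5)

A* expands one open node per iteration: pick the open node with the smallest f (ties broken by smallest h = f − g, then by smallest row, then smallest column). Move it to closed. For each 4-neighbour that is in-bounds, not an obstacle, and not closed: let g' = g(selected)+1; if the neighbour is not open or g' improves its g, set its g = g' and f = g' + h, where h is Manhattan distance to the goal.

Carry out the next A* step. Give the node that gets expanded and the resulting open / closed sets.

expanded=(2,4); open=[(0,3) g=1 f=10, (0,4) g=2 f=10, (0,5) g=3 f=10, (2,3) g=1 f=8, (3,4) g=3 f=8]; closed=[(1,3), (1,4), (1,5), (2,4), (2,5)]

step 1: expand (2,4) (f=8, h=6) → closed; open now [(0,3) g=1 f=10, (0,4) g=2 f=10, (0,5) g=3 f=10, (2,3) g=1 f=8, (3,4) g=3 f=8]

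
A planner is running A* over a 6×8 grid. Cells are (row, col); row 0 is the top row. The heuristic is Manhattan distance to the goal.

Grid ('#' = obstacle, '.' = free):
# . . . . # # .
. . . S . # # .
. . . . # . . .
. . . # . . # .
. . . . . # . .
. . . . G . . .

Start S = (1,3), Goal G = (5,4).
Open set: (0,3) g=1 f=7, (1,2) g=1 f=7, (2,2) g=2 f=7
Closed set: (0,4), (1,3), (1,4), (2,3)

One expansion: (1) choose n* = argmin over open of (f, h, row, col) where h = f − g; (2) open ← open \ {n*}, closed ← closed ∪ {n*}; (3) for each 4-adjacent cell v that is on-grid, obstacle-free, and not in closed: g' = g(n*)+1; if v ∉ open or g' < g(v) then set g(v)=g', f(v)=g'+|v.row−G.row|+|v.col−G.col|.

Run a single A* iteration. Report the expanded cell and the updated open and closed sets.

step 1: expand (2,2) (f=7, h=5) → closed; open now [(0,3) g=1 f=7, (1,2) g=1 f=7, (2,1) g=3 f=9, (3,2) g=3 f=7]

expanded=(2,2); open=[(0,3) g=1 f=7, (1,2) g=1 f=7, (2,1) g=3 f=9, (3,2) g=3 f=7]; closed=[(0,4), (1,3), (1,4), (2,2), (2,3)]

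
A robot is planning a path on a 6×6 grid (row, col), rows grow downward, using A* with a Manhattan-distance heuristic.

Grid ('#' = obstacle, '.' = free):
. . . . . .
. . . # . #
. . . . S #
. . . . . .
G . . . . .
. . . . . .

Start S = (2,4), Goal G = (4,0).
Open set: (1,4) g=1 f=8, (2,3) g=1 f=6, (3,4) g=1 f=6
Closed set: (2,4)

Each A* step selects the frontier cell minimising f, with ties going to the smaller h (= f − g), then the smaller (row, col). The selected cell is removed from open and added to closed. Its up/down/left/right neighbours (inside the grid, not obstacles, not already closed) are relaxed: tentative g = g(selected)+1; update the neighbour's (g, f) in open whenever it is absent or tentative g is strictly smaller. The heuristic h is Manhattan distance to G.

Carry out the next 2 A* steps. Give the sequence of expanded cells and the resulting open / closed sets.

step 1: expand (2,3) (f=6, h=5) → closed; open now [(1,4) g=1 f=8, (2,2) g=2 f=6, (3,3) g=2 f=6, (3,4) g=1 f=6]
step 2: expand (2,2) (f=6, h=4) → closed; open now [(1,2) g=3 f=8, (1,4) g=1 f=8, (2,1) g=3 f=6, (3,2) g=3 f=6, (3,3) g=2 f=6, (3,4) g=1 f=6]

order=[(2,3) → (2,2)]; open=[(1,2) g=3 f=8, (1,4) g=1 f=8, (2,1) g=3 f=6, (3,2) g=3 f=6, (3,3) g=2 f=6, (3,4) g=1 f=6]; closed=[(2,2), (2,3), (2,4)]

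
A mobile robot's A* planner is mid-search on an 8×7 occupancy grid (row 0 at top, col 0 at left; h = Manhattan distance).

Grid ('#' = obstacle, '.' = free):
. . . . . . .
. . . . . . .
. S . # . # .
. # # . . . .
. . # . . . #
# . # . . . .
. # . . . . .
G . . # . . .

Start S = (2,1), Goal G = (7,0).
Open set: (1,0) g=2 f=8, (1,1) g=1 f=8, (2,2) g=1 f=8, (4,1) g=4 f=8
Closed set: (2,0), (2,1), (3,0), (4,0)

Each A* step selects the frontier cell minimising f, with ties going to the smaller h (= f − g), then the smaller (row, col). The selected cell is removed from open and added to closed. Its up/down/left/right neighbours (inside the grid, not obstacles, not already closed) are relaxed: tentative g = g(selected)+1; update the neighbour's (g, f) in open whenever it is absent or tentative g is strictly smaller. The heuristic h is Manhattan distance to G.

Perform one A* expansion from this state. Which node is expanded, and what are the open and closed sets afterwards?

step 1: expand (4,1) (f=8, h=4) → closed; open now [(1,0) g=2 f=8, (1,1) g=1 f=8, (2,2) g=1 f=8, (5,1) g=5 f=8]

expanded=(4,1); open=[(1,0) g=2 f=8, (1,1) g=1 f=8, (2,2) g=1 f=8, (5,1) g=5 f=8]; closed=[(2,0), (2,1), (3,0), (4,0), (4,1)]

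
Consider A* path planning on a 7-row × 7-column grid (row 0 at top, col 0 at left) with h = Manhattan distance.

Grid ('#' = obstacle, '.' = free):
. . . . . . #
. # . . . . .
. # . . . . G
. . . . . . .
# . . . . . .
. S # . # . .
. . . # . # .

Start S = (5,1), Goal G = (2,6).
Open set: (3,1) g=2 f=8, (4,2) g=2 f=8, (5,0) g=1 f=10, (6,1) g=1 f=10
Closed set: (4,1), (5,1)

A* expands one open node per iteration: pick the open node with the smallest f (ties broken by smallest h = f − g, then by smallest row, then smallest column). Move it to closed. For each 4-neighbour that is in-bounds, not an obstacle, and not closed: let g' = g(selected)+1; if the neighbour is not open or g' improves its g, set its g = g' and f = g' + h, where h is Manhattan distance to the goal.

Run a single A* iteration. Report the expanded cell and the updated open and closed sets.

step 1: expand (3,1) (f=8, h=6) → closed; open now [(3,0) g=3 f=10, (3,2) g=3 f=8, (4,2) g=2 f=8, (5,0) g=1 f=10, (6,1) g=1 f=10]

expanded=(3,1); open=[(3,0) g=3 f=10, (3,2) g=3 f=8, (4,2) g=2 f=8, (5,0) g=1 f=10, (6,1) g=1 f=10]; closed=[(3,1), (4,1), (5,1)]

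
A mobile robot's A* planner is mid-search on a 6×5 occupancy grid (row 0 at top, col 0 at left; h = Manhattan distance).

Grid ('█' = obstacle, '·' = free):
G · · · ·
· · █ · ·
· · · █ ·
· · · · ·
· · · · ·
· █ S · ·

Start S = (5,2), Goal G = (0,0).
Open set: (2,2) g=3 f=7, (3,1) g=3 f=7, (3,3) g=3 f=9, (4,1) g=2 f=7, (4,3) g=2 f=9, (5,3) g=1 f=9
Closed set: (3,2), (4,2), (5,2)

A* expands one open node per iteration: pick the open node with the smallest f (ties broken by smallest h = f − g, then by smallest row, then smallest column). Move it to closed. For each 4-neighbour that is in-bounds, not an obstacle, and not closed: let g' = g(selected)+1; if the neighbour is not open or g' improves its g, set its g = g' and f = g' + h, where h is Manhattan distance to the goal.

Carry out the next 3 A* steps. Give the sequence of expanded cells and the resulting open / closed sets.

step 1: expand (2,2) (f=7, h=4) → closed; open now [(2,1) g=4 f=7, (3,1) g=3 f=7, (3,3) g=3 f=9, (4,1) g=2 f=7, (4,3) g=2 f=9, (5,3) g=1 f=9]
step 2: expand (2,1) (f=7, h=3) → closed; open now [(1,1) g=5 f=7, (2,0) g=5 f=7, (3,1) g=3 f=7, (3,3) g=3 f=9, (4,1) g=2 f=7, (4,3) g=2 f=9, (5,3) g=1 f=9]
step 3: expand (1,1) (f=7, h=2) → closed; open now [(0,1) g=6 f=7, (1,0) g=6 f=7, (2,0) g=5 f=7, (3,1) g=3 f=7, (3,3) g=3 f=9, (4,1) g=2 f=7, (4,3) g=2 f=9, (5,3) g=1 f=9]

order=[(2,2) → (2,1) → (1,1)]; open=[(0,1) g=6 f=7, (1,0) g=6 f=7, (2,0) g=5 f=7, (3,1) g=3 f=7, (3,3) g=3 f=9, (4,1) g=2 f=7, (4,3) g=2 f=9, (5,3) g=1 f=9]; closed=[(1,1), (2,1), (2,2), (3,2), (4,2), (5,2)]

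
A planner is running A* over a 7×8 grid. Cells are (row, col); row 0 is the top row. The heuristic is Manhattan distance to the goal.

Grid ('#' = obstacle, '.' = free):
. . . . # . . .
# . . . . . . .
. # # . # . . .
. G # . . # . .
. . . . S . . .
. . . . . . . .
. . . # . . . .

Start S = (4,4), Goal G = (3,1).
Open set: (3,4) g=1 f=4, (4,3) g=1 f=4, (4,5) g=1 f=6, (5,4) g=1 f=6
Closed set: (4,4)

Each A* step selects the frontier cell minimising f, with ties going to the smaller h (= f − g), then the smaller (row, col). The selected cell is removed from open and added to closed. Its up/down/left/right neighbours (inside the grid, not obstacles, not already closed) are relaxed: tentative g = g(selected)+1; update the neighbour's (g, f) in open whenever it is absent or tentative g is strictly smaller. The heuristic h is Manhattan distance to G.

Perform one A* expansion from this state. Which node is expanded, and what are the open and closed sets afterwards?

expanded=(3,4); open=[(3,3) g=2 f=4, (4,3) g=1 f=4, (4,5) g=1 f=6, (5,4) g=1 f=6]; closed=[(3,4), (4,4)]

step 1: expand (3,4) (f=4, h=3) → closed; open now [(3,3) g=2 f=4, (4,3) g=1 f=4, (4,5) g=1 f=6, (5,4) g=1 f=6]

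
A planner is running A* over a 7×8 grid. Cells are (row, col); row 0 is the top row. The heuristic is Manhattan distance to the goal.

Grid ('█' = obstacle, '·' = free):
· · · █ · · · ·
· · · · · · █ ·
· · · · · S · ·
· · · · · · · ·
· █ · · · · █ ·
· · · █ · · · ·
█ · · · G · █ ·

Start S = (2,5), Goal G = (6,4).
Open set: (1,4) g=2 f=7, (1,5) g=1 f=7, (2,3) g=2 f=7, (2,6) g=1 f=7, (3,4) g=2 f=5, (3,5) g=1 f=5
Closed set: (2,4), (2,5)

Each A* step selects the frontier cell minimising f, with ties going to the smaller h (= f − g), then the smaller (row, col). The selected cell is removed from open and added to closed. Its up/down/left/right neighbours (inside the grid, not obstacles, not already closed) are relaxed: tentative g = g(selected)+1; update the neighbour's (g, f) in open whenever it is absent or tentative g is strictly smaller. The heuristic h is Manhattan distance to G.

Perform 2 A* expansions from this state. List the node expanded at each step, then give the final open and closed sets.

step 1: expand (3,4) (f=5, h=3) → closed; open now [(1,4) g=2 f=7, (1,5) g=1 f=7, (2,3) g=2 f=7, (2,6) g=1 f=7, (3,3) g=3 f=7, (3,5) g=1 f=5, (4,4) g=3 f=5]
step 2: expand (4,4) (f=5, h=2) → closed; open now [(1,4) g=2 f=7, (1,5) g=1 f=7, (2,3) g=2 f=7, (2,6) g=1 f=7, (3,3) g=3 f=7, (3,5) g=1 f=5, (4,3) g=4 f=7, (4,5) g=4 f=7, (5,4) g=4 f=5]

order=[(3,4) → (4,4)]; open=[(1,4) g=2 f=7, (1,5) g=1 f=7, (2,3) g=2 f=7, (2,6) g=1 f=7, (3,3) g=3 f=7, (3,5) g=1 f=5, (4,3) g=4 f=7, (4,5) g=4 f=7, (5,4) g=4 f=5]; closed=[(2,4), (2,5), (3,4), (4,4)]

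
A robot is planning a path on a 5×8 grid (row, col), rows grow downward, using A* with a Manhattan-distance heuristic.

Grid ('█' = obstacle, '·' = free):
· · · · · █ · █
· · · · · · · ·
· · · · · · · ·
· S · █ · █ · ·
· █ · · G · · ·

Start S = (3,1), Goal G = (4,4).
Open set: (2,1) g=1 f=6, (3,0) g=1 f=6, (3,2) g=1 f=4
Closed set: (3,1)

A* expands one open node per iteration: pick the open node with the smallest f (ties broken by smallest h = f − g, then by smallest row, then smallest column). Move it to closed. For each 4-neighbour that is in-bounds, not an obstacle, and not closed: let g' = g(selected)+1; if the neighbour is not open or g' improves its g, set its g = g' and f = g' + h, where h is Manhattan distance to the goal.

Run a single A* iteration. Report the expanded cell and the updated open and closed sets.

expanded=(3,2); open=[(2,1) g=1 f=6, (2,2) g=2 f=6, (3,0) g=1 f=6, (4,2) g=2 f=4]; closed=[(3,1), (3,2)]

step 1: expand (3,2) (f=4, h=3) → closed; open now [(2,1) g=1 f=6, (2,2) g=2 f=6, (3,0) g=1 f=6, (4,2) g=2 f=4]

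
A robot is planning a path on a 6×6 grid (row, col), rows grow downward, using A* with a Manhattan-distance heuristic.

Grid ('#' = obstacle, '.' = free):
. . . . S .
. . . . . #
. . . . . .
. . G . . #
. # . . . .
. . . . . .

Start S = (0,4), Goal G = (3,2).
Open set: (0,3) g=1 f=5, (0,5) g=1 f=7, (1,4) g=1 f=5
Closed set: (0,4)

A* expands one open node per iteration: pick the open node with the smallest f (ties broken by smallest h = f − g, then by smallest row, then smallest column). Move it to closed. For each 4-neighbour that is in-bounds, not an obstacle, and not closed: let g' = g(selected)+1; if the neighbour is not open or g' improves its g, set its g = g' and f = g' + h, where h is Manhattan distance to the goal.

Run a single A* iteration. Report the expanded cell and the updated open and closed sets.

expanded=(0,3); open=[(0,2) g=2 f=5, (0,5) g=1 f=7, (1,3) g=2 f=5, (1,4) g=1 f=5]; closed=[(0,3), (0,4)]

step 1: expand (0,3) (f=5, h=4) → closed; open now [(0,2) g=2 f=5, (0,5) g=1 f=7, (1,3) g=2 f=5, (1,4) g=1 f=5]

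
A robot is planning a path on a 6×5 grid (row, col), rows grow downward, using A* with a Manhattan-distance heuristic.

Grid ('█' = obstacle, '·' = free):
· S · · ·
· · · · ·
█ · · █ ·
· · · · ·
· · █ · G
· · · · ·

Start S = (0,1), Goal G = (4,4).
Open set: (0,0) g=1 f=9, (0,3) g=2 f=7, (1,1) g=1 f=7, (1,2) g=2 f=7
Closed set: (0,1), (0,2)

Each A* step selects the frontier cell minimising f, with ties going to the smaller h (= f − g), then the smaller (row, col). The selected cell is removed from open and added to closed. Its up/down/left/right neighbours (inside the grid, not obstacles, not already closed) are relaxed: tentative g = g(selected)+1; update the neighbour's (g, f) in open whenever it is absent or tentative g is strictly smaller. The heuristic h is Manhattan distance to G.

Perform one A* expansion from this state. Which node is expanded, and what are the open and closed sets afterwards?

step 1: expand (0,3) (f=7, h=5) → closed; open now [(0,0) g=1 f=9, (0,4) g=3 f=7, (1,1) g=1 f=7, (1,2) g=2 f=7, (1,3) g=3 f=7]

expanded=(0,3); open=[(0,0) g=1 f=9, (0,4) g=3 f=7, (1,1) g=1 f=7, (1,2) g=2 f=7, (1,3) g=3 f=7]; closed=[(0,1), (0,2), (0,3)]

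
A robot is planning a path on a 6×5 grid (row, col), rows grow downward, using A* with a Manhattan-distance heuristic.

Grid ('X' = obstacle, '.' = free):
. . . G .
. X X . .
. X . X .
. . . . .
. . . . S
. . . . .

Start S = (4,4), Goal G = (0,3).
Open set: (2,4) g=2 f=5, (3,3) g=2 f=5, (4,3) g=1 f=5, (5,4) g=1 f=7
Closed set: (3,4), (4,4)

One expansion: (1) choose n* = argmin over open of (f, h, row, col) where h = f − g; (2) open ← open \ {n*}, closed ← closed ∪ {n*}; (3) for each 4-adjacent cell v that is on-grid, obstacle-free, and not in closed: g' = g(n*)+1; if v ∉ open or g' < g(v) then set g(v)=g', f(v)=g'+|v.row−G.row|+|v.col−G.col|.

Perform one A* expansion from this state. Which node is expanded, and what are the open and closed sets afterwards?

expanded=(2,4); open=[(1,4) g=3 f=5, (3,3) g=2 f=5, (4,3) g=1 f=5, (5,4) g=1 f=7]; closed=[(2,4), (3,4), (4,4)]

step 1: expand (2,4) (f=5, h=3) → closed; open now [(1,4) g=3 f=5, (3,3) g=2 f=5, (4,3) g=1 f=5, (5,4) g=1 f=7]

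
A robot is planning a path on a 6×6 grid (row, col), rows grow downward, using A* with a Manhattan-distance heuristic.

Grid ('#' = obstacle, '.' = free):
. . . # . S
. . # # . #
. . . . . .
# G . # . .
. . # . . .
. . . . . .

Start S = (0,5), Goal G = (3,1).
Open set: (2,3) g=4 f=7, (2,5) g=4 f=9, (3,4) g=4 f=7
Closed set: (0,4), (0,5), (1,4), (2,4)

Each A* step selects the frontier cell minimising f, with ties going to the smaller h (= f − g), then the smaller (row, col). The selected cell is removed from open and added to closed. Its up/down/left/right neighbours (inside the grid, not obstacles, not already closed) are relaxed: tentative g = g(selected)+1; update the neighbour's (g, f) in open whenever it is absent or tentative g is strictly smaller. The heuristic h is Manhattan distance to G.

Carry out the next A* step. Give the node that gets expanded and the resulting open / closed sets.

step 1: expand (2,3) (f=7, h=3) → closed; open now [(2,2) g=5 f=7, (2,5) g=4 f=9, (3,4) g=4 f=7]

expanded=(2,3); open=[(2,2) g=5 f=7, (2,5) g=4 f=9, (3,4) g=4 f=7]; closed=[(0,4), (0,5), (1,4), (2,3), (2,4)]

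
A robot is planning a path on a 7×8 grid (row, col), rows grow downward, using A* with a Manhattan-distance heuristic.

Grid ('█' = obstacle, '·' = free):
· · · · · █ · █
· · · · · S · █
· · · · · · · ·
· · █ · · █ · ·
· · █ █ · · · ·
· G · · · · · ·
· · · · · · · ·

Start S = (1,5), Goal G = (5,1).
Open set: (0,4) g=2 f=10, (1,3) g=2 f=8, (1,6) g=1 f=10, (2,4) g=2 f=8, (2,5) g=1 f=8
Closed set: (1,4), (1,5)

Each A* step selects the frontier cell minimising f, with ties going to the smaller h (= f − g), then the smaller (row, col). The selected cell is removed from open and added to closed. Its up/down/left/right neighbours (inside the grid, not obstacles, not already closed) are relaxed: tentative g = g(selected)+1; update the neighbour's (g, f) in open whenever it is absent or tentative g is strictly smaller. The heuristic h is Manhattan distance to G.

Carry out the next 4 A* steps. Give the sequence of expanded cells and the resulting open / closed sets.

step 1: expand (1,3) (f=8, h=6) → closed; open now [(0,3) g=3 f=10, (0,4) g=2 f=10, (1,2) g=3 f=8, (1,6) g=1 f=10, (2,3) g=3 f=8, (2,4) g=2 f=8, (2,5) g=1 f=8]
step 2: expand (1,2) (f=8, h=5) → closed; open now [(0,2) g=4 f=10, (0,3) g=3 f=10, (0,4) g=2 f=10, (1,1) g=4 f=8, (1,6) g=1 f=10, (2,2) g=4 f=8, (2,3) g=3 f=8, (2,4) g=2 f=8, (2,5) g=1 f=8]
step 3: expand (1,1) (f=8, h=4) → closed; open now [(0,1) g=5 f=10, (0,2) g=4 f=10, (0,3) g=3 f=10, (0,4) g=2 f=10, (1,0) g=5 f=10, (1,6) g=1 f=10, (2,1) g=5 f=8, (2,2) g=4 f=8, (2,3) g=3 f=8, (2,4) g=2 f=8, (2,5) g=1 f=8]
step 4: expand (2,1) (f=8, h=3) → closed; open now [(0,1) g=5 f=10, (0,2) g=4 f=10, (0,3) g=3 f=10, (0,4) g=2 f=10, (1,0) g=5 f=10, (1,6) g=1 f=10, (2,0) g=6 f=10, (2,2) g=4 f=8, (2,3) g=3 f=8, (2,4) g=2 f=8, (2,5) g=1 f=8, (3,1) g=6 f=8]

order=[(1,3) → (1,2) → (1,1) → (2,1)]; open=[(0,1) g=5 f=10, (0,2) g=4 f=10, (0,3) g=3 f=10, (0,4) g=2 f=10, (1,0) g=5 f=10, (1,6) g=1 f=10, (2,0) g=6 f=10, (2,2) g=4 f=8, (2,3) g=3 f=8, (2,4) g=2 f=8, (2,5) g=1 f=8, (3,1) g=6 f=8]; closed=[(1,1), (1,2), (1,3), (1,4), (1,5), (2,1)]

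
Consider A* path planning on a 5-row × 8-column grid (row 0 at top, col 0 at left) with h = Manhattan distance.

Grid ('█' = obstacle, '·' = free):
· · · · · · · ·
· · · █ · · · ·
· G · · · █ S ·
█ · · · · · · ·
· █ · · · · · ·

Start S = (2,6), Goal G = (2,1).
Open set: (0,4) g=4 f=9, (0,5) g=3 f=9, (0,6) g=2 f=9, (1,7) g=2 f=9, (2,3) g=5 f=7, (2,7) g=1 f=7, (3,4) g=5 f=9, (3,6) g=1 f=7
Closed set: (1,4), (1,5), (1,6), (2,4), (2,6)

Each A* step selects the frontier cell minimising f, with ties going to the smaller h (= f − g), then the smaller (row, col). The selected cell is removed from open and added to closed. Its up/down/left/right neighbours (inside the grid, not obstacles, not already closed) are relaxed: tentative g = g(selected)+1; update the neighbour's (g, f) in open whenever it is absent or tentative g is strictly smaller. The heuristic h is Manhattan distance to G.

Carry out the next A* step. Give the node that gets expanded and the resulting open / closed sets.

expanded=(2,3); open=[(0,4) g=4 f=9, (0,5) g=3 f=9, (0,6) g=2 f=9, (1,7) g=2 f=9, (2,2) g=6 f=7, (2,7) g=1 f=7, (3,3) g=6 f=9, (3,4) g=5 f=9, (3,6) g=1 f=7]; closed=[(1,4), (1,5), (1,6), (2,3), (2,4), (2,6)]

step 1: expand (2,3) (f=7, h=2) → closed; open now [(0,4) g=4 f=9, (0,5) g=3 f=9, (0,6) g=2 f=9, (1,7) g=2 f=9, (2,2) g=6 f=7, (2,7) g=1 f=7, (3,3) g=6 f=9, (3,4) g=5 f=9, (3,6) g=1 f=7]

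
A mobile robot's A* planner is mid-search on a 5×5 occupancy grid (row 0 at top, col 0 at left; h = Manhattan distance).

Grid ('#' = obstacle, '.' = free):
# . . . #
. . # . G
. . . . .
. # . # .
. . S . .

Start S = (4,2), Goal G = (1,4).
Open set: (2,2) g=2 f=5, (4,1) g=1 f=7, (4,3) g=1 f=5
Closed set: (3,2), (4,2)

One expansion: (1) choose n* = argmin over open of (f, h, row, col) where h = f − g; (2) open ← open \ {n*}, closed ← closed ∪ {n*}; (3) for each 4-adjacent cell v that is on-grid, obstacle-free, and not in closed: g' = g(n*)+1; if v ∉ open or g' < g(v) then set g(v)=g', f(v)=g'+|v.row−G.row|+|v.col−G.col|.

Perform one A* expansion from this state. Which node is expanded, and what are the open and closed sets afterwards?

step 1: expand (2,2) (f=5, h=3) → closed; open now [(2,1) g=3 f=7, (2,3) g=3 f=5, (4,1) g=1 f=7, (4,3) g=1 f=5]

expanded=(2,2); open=[(2,1) g=3 f=7, (2,3) g=3 f=5, (4,1) g=1 f=7, (4,3) g=1 f=5]; closed=[(2,2), (3,2), (4,2)]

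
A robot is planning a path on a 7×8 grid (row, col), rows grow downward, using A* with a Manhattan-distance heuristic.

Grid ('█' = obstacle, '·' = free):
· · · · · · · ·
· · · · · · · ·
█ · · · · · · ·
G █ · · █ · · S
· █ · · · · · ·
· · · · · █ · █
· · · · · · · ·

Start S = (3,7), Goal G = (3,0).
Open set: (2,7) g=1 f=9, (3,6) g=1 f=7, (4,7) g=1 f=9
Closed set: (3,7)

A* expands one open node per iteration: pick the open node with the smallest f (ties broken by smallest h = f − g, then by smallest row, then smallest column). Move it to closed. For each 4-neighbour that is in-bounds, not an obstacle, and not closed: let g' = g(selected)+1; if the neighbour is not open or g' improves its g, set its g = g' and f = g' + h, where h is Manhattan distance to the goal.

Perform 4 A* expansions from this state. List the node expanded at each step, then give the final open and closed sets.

order=[(3,6) → (3,5) → (2,5) → (2,4)]; open=[(1,4) g=5 f=11, (1,5) g=4 f=11, (2,3) g=5 f=9, (2,6) g=2 f=9, (2,7) g=1 f=9, (4,5) g=3 f=9, (4,6) g=2 f=9, (4,7) g=1 f=9]; closed=[(2,4), (2,5), (3,5), (3,6), (3,7)]

step 1: expand (3,6) (f=7, h=6) → closed; open now [(2,6) g=2 f=9, (2,7) g=1 f=9, (3,5) g=2 f=7, (4,6) g=2 f=9, (4,7) g=1 f=9]
step 2: expand (3,5) (f=7, h=5) → closed; open now [(2,5) g=3 f=9, (2,6) g=2 f=9, (2,7) g=1 f=9, (4,5) g=3 f=9, (4,6) g=2 f=9, (4,7) g=1 f=9]
step 3: expand (2,5) (f=9, h=6) → closed; open now [(1,5) g=4 f=11, (2,4) g=4 f=9, (2,6) g=2 f=9, (2,7) g=1 f=9, (4,5) g=3 f=9, (4,6) g=2 f=9, (4,7) g=1 f=9]
step 4: expand (2,4) (f=9, h=5) → closed; open now [(1,4) g=5 f=11, (1,5) g=4 f=11, (2,3) g=5 f=9, (2,6) g=2 f=9, (2,7) g=1 f=9, (4,5) g=3 f=9, (4,6) g=2 f=9, (4,7) g=1 f=9]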